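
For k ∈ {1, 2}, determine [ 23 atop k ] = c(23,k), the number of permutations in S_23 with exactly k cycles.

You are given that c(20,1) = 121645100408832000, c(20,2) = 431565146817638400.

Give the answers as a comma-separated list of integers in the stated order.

1124000727777607680000, 4148476779335454720000

r21: T_21,1=20×121645100408832000+0=2432902008176640000; T_21,2=20×431565146817638400+121645100408832000=8752948036761600000
r22: T_22,1=21×2432902008176640000+0=51090942171709440000; T_22,2=21×8752948036761600000+2432902008176640000=186244810780170240000
r23: T_23,1=22×51090942171709440000+0=1124000727777607680000; T_23,2=22×186244810780170240000+51090942171709440000=4148476779335454720000
Read c(23,1) = 1124000727777607680000, c(23,2) = 4148476779335454720000.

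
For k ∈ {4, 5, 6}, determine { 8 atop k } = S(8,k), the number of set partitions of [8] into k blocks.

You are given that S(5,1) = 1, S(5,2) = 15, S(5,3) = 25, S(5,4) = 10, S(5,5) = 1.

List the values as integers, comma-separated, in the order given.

1701, 1050, 266

r6: T_6,2=2×15+1=31; T_6,3=3×25+15=90; T_6,4=4×10+25=65; T_6,5=5×1+10=15; T_6,6=6×0+1=1
r7: T_7,3=3×90+31=301; T_7,4=4×65+90=350; T_7,5=5×15+65=140; T_7,6=6×1+15=21
r8: T_8,4=4×350+301=1701; T_8,5=5×140+350=1050; T_8,6=6×21+140=266
Read S(8,4) = 1701, S(8,5) = 1050, S(8,6) = 266.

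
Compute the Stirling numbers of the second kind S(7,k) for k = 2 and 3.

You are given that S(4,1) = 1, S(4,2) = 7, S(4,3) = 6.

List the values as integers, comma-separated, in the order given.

63, 301

@5  (5,1):1·1+0→1, (5,2):7·2+1→15, (5,3):6·3+7→25
@6  (6,1):1·1+0→1, (6,2):15·2+1→31, (6,3):25·3+15→90
@7  (7,2):31·2+1→63, (7,3):90·3+31→301
Read S(7,2) = 63, S(7,3) = 301.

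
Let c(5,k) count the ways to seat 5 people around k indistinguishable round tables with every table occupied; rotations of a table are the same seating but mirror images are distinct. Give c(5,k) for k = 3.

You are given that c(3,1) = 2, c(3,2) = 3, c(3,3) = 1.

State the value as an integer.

35

[4] T[4,2]:3*3+2=11 · T[4,3]:3*1+3=6
[5] T[5,3]:4*6+11=35
Read c(5,3) = 35.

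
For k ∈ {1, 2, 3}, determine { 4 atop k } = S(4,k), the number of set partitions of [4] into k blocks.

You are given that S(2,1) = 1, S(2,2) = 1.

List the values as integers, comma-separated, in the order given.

@3  (3,1):1·1+0→1, (3,2):1·2+1→3, (3,3):0·3+1→1
@4  (4,1):1·1+0→1, (4,2):3·2+1→7, (4,3):1·3+3→6
Read S(4,1) = 1, S(4,2) = 7, S(4,3) = 6.

1, 7, 6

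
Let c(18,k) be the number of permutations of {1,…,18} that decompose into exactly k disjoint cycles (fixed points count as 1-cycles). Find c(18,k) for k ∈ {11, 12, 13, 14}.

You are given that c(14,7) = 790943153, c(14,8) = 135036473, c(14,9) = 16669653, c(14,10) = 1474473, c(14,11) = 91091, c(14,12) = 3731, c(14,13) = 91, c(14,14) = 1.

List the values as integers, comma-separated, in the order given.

60202693980, 4853222764, 299650806, 13896582

r15: T_15,8=14×135036473+790943153=2681453775; T_15,9=14×16669653+135036473=368411615; T_15,10=14×1474473+16669653=37312275; T_15,11=14×91091+1474473=2749747; T_15,12=14×3731+91091=143325; T_15,13=14×91+3731=5005; T_15,14=14×1+91=105
r16: T_16,9=15×368411615+2681453775=8207628000; T_16,10=15×37312275+368411615=928095740; T_16,11=15×2749747+37312275=78558480; T_16,12=15×143325+2749747=4899622; T_16,13=15×5005+143325=218400; T_16,14=15×105+5005=6580
r17: T_17,10=16×928095740+8207628000=23057159840; T_17,11=16×78558480+928095740=2185031420; T_17,12=16×4899622+78558480=156952432; T_17,13=16×218400+4899622=8394022; T_17,14=16×6580+218400=323680
r18: T_18,11=17×2185031420+23057159840=60202693980; T_18,12=17×156952432+2185031420=4853222764; T_18,13=17×8394022+156952432=299650806; T_18,14=17×323680+8394022=13896582
Read c(18,11) = 60202693980, c(18,12) = 4853222764, c(18,13) = 299650806, c(18,14) = 13896582.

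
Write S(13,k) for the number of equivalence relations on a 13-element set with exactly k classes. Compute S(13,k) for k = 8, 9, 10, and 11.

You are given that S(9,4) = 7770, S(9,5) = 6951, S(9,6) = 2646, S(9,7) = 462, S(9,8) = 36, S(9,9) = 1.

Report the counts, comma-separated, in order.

1899612, 359502, 39325, 2431

r10: T_10,5=5×6951+7770=42525; T_10,6=6×2646+6951=22827; T_10,7=7×462+2646=5880; T_10,8=8×36+462=750; T_10,9=9×1+36=45; T_10,10=10×0+1=1
r11: T_11,6=6×22827+42525=179487; T_11,7=7×5880+22827=63987; T_11,8=8×750+5880=11880; T_11,9=9×45+750=1155; T_11,10=10×1+45=55; T_11,11=11×0+1=1
r12: T_12,7=7×63987+179487=627396; T_12,8=8×11880+63987=159027; T_12,9=9×1155+11880=22275; T_12,10=10×55+1155=1705; T_12,11=11×1+55=66
r13: T_13,8=8×159027+627396=1899612; T_13,9=9×22275+159027=359502; T_13,10=10×1705+22275=39325; T_13,11=11×66+1705=2431
Read S(13,8) = 1899612, S(13,9) = 359502, S(13,10) = 39325, S(13,11) = 2431.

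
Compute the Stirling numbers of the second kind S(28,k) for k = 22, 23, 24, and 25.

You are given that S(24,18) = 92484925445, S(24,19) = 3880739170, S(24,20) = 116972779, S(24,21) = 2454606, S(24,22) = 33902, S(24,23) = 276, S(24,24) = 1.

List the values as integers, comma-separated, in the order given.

r25: T_25,19=19×3880739170+92484925445=166218969675; T_25,20=20×116972779+3880739170=6220194750; T_25,21=21×2454606+116972779=168519505; T_25,22=22×33902+2454606=3200450; T_25,23=23×276+33902=40250; T_25,24=24×1+276=300; T_25,25=25×0+1=1
r26: T_26,20=20×6220194750+166218969675=290622864675; T_26,21=21×168519505+6220194750=9759104355; T_26,22=22×3200450+168519505=238929405; T_26,23=23×40250+3200450=4126200; T_26,24=24×300+40250=47450; T_26,25=25×1+300=325
r27: T_27,21=21×9759104355+290622864675=495564056130; T_27,22=22×238929405+9759104355=15015551265; T_27,23=23×4126200+238929405=333832005; T_27,24=24×47450+4126200=5265000; T_27,25=25×325+47450=55575
r28: T_28,22=22×15015551265+495564056130=825906183960; T_28,23=23×333832005+15015551265=22693687380; T_28,24=24×5265000+333832005=460192005; T_28,25=25×55575+5265000=6654375
Read S(28,22) = 825906183960, S(28,23) = 22693687380, S(28,24) = 460192005, S(28,25) = 6654375.

825906183960, 22693687380, 460192005, 6654375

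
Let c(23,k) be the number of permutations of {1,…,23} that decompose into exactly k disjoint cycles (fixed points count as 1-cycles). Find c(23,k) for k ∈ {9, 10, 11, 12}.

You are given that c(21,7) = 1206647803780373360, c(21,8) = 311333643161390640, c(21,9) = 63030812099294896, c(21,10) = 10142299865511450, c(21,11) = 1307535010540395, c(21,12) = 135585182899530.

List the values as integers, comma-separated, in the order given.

[22] T[22,8]:21*311333643161390640+1206647803780373360=7744654310169576800 · T[22,9]:21*63030812099294896+311333643161390640=1634980697246583456 · T[22,10]:21*10142299865511450+63030812099294896=276019109275035346 · T[22,11]:21*1307535010540395+10142299865511450=37600535086859745 · T[22,12]:21*135585182899530+1307535010540395=4154823851430525
[23] T[23,9]:22*1634980697246583456+7744654310169576800=43714229649594412832 · T[23,10]:22*276019109275035346+1634980697246583456=7707401101297361068 · T[23,11]:22*37600535086859745+276019109275035346=1103230881185949736 · T[23,12]:22*4154823851430525+37600535086859745=129006659818331295
Read c(23,9) = 43714229649594412832, c(23,10) = 7707401101297361068, c(23,11) = 1103230881185949736, c(23,12) = 129006659818331295.

43714229649594412832, 7707401101297361068, 1103230881185949736, 129006659818331295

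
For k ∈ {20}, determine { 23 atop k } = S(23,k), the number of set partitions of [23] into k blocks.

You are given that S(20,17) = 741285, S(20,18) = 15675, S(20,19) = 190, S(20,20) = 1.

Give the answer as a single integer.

@21  (21,18):15675·18+741285→1023435, (21,19):190·19+15675→19285, (21,20):1·20+190→210
@22  (22,19):19285·19+1023435→1389850, (22,20):210·20+19285→23485
@23  (23,20):23485·20+1389850→1859550
Read S(23,20) = 1859550.

1859550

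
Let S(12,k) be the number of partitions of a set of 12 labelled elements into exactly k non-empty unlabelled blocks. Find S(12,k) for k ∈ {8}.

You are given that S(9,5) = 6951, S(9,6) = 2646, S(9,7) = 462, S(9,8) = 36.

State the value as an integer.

@10  (10,6):2646·6+6951→22827, (10,7):462·7+2646→5880, (10,8):36·8+462→750
@11  (11,7):5880·7+22827→63987, (11,8):750·8+5880→11880
@12  (12,8):11880·8+63987→159027
Read S(12,8) = 159027.

159027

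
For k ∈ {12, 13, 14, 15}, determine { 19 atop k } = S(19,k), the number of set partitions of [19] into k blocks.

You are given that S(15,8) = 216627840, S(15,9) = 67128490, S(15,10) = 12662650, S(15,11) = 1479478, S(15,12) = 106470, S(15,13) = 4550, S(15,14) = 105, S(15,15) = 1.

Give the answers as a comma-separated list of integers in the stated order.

@16  (16,9):67128490·9+216627840→820784250, (16,10):12662650·10+67128490→193754990, (16,11):1479478·11+12662650→28936908, (16,12):106470·12+1479478→2757118, (16,13):4550·13+106470→165620, (16,14):105·14+4550→6020, (16,15):1·15+105→120
@17  (17,10):193754990·10+820784250→2758334150, (17,11):28936908·11+193754990→512060978, (17,12):2757118·12+28936908→62022324, (17,13):165620·13+2757118→4910178, (17,14):6020·14+165620→249900, (17,15):120·15+6020→7820
@18  (18,11):512060978·11+2758334150→8391004908, (18,12):62022324·12+512060978→1256328866, (18,13):4910178·13+62022324→125854638, (18,14):249900·14+4910178→8408778, (18,15):7820·15+249900→367200
@19  (19,12):1256328866·12+8391004908→23466951300, (19,13):125854638·13+1256328866→2892439160, (19,14):8408778·14+125854638→243577530, (19,15):367200·15+8408778→13916778
Read S(19,12) = 23466951300, S(19,13) = 2892439160, S(19,14) = 243577530, S(19,15) = 13916778.

23466951300, 2892439160, 243577530, 13916778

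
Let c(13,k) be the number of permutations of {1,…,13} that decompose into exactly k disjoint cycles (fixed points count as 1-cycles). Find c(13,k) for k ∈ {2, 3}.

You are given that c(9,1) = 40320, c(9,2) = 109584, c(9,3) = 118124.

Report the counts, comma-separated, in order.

r10: T_10,1=9×40320+0=362880; T_10,2=9×109584+40320=1026576; T_10,3=9×118124+109584=1172700
r11: T_11,1=10×362880+0=3628800; T_11,2=10×1026576+362880=10628640; T_11,3=10×1172700+1026576=12753576
r12: T_12,1=11×3628800+0=39916800; T_12,2=11×10628640+3628800=120543840; T_12,3=11×12753576+10628640=150917976
r13: T_13,2=12×120543840+39916800=1486442880; T_13,3=12×150917976+120543840=1931559552
Read c(13,2) = 1486442880, c(13,3) = 1931559552.

1486442880, 1931559552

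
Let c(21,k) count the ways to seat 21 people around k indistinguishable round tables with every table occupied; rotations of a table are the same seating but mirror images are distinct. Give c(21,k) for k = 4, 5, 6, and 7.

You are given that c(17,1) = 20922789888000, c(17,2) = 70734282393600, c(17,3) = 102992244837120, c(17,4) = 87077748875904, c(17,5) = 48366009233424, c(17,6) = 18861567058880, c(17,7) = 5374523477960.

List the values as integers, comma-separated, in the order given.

12870931245150988800, 8037811822645051776, 3599979517947607200, 1206647803780373360

row 18: T[18][1]=17·20922789888000+0=355687428096000  T[18][2]=17·70734282393600+20922789888000=1223405590579200  T[18][3]=17·102992244837120+70734282393600=1821602444624640  T[18][4]=17·87077748875904+102992244837120=1583313975727488  T[18][5]=17·48366009233424+87077748875904=909299905844112  T[18][6]=17·18861567058880+48366009233424=369012649234384  T[18][7]=17·5374523477960+18861567058880=110228466184200
row 19: T[19][2]=18·1223405590579200+355687428096000=22376988058521600  T[19][3]=18·1821602444624640+1223405590579200=34012249593822720  T[19][4]=18·1583313975727488+1821602444624640=30321254007719424  T[19][5]=18·909299905844112+1583313975727488=17950712280921504  T[19][6]=18·369012649234384+909299905844112=7551527592063024  T[19][7]=18·110228466184200+369012649234384=2353125040549984
row 20: T[20][3]=19·34012249593822720+22376988058521600=668609730341153280  T[20][4]=19·30321254007719424+34012249593822720=610116075740491776  T[20][5]=19·17950712280921504+30321254007719424=371384787345228000  T[20][6]=19·7551527592063024+17950712280921504=161429736530118960  T[20][7]=19·2353125040549984+7551527592063024=52260903362512720
row 21: T[21][4]=20·610116075740491776+668609730341153280=12870931245150988800  T[21][5]=20·371384787345228000+610116075740491776=8037811822645051776  T[21][6]=20·161429736530118960+371384787345228000=3599979517947607200  T[21][7]=20·52260903362512720+161429736530118960=1206647803780373360
Read c(21,4) = 12870931245150988800, c(21,5) = 8037811822645051776, c(21,6) = 3599979517947607200, c(21,7) = 1206647803780373360.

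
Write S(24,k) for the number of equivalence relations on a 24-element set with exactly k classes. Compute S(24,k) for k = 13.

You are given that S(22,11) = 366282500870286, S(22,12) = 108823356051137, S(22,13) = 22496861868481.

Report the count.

6888836057922000

r23: T_23,12=12×108823356051137+366282500870286=1672162773483930; T_23,13=13×22496861868481+108823356051137=401282560341390
r24: T_24,13=13×401282560341390+1672162773483930=6888836057922000
Read S(24,13) = 6888836057922000.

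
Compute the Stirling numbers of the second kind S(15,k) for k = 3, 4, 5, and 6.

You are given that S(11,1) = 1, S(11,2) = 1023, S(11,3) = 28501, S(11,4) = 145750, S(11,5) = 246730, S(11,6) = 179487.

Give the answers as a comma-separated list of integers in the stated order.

2375101, 42355950, 210766920, 420693273

r12: T_12,1=1×1+0=1; T_12,2=2×1023+1=2047; T_12,3=3×28501+1023=86526; T_12,4=4×145750+28501=611501; T_12,5=5×246730+145750=1379400; T_12,6=6×179487+246730=1323652
r13: T_13,1=1×1+0=1; T_13,2=2×2047+1=4095; T_13,3=3×86526+2047=261625; T_13,4=4×611501+86526=2532530; T_13,5=5×1379400+611501=7508501; T_13,6=6×1323652+1379400=9321312
r14: T_14,2=2×4095+1=8191; T_14,3=3×261625+4095=788970; T_14,4=4×2532530+261625=10391745; T_14,5=5×7508501+2532530=40075035; T_14,6=6×9321312+7508501=63436373
r15: T_15,3=3×788970+8191=2375101; T_15,4=4×10391745+788970=42355950; T_15,5=5×40075035+10391745=210766920; T_15,6=6×63436373+40075035=420693273
Read S(15,3) = 2375101, S(15,4) = 42355950, S(15,5) = 210766920, S(15,6) = 420693273.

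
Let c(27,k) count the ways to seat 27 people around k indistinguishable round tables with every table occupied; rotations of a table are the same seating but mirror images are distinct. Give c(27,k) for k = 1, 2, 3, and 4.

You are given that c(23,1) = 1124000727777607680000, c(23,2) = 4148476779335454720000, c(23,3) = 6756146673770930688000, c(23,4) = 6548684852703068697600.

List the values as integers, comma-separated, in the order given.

r24: T_24,1=23×1124000727777607680000+0=25852016738884976640000; T_24,2=23×4148476779335454720000+1124000727777607680000=96538966652493066240000; T_24,3=23×6756146673770930688000+4148476779335454720000=159539850276066860544000; T_24,4=23×6548684852703068697600+6756146673770930688000=157375898285941510732800
r25: T_25,1=24×25852016738884976640000+0=620448401733239439360000; T_25,2=24×96538966652493066240000+25852016738884976640000=2342787216398718566400000; T_25,3=24×159539850276066860544000+96538966652493066240000=3925495373278097719296000; T_25,4=24×157375898285941510732800+159539850276066860544000=3936561409138663118131200
r26: T_26,1=25×620448401733239439360000+0=15511210043330985984000000; T_26,2=25×2342787216398718566400000+620448401733239439360000=59190128811701203599360000; T_26,3=25×3925495373278097719296000+2342787216398718566400000=100480171548351161548800000; T_26,4=25×3936561409138663118131200+3925495373278097719296000=102339530601744675672576000
r27: T_27,1=26×15511210043330985984000000+0=403291461126605635584000000; T_27,2=26×59190128811701203599360000+15511210043330985984000000=1554454559147562279567360000; T_27,3=26×100480171548351161548800000+59190128811701203599360000=2671674589068831403868160000; T_27,4=26×102339530601744675672576000+100480171548351161548800000=2761307967193712729035776000
Read c(27,1) = 403291461126605635584000000, c(27,2) = 1554454559147562279567360000, c(27,3) = 2671674589068831403868160000, c(27,4) = 2761307967193712729035776000.

403291461126605635584000000, 1554454559147562279567360000, 2671674589068831403868160000, 2761307967193712729035776000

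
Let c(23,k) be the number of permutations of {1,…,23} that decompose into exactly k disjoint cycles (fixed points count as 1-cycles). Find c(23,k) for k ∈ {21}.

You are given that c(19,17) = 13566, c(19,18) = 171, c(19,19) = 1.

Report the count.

30107

i=20: T(20,18)=13566+19·171=16815 | T(20,19)=171+19·1=190 | T(20,20)=1+19·0=1
i=21: T(21,19)=16815+20·190=20615 | T(21,20)=190+20·1=210 | T(21,21)=1+20·0=1
i=22: T(22,20)=20615+21·210=25025 | T(22,21)=210+21·1=231
i=23: T(23,21)=25025+22·231=30107
Read c(23,21) = 30107.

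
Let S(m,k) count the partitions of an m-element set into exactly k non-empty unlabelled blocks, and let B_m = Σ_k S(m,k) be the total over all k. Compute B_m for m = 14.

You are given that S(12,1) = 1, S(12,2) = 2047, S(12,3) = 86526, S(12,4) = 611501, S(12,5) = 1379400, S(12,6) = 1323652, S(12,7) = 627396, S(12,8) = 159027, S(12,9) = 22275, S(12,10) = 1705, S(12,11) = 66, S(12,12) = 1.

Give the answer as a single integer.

r13: T_13,1=1×1+0=1; T_13,2=2×2047+1=4095; T_13,3=3×86526+2047=261625; T_13,4=4×611501+86526=2532530; T_13,5=5×1379400+611501=7508501; T_13,6=6×1323652+1379400=9321312; T_13,7=7×627396+1323652=5715424; T_13,8=8×159027+627396=1899612; T_13,9=9×22275+159027=359502; T_13,10=10×1705+22275=39325; T_13,11=11×66+1705=2431; T_13,12=12×1+66=78; T_13,13=13×0+1=1
r14: T_14,1=1×1+0=1; T_14,2=2×4095+1=8191; T_14,3=3×261625+4095=788970; T_14,4=4×2532530+261625=10391745; T_14,5=5×7508501+2532530=40075035; T_14,6=6×9321312+7508501=63436373; T_14,7=7×5715424+9321312=49329280; T_14,8=8×1899612+5715424=20912320; T_14,9=9×359502+1899612=5135130; T_14,10=10×39325+359502=752752; T_14,11=11×2431+39325=66066; T_14,12=12×78+2431=3367; T_14,13=13×1+78=91; T_14,14=14×0+1=1
B_14 = ΣS(14,k) = 1+8191+788970+10391745+40075035+63436373+49329280+20912320+5135130+752752+66066+3367+91+1 = 190899322

190899322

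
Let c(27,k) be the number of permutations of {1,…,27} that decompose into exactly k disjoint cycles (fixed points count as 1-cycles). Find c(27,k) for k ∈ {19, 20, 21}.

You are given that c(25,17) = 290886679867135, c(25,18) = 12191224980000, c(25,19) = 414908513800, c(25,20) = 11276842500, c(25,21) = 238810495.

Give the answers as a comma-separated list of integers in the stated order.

1182329687817135, 40681506808800, 1145254303050

r26: T_26,18=25×12191224980000+290886679867135=595667304367135; T_26,19=25×414908513800+12191224980000=22563937825000; T_26,20=25×11276842500+414908513800=696829576300; T_26,21=25×238810495+11276842500=17247104875
r27: T_27,19=26×22563937825000+595667304367135=1182329687817135; T_27,20=26×696829576300+22563937825000=40681506808800; T_27,21=26×17247104875+696829576300=1145254303050
Read c(27,19) = 1182329687817135, c(27,20) = 40681506808800, c(27,21) = 1145254303050.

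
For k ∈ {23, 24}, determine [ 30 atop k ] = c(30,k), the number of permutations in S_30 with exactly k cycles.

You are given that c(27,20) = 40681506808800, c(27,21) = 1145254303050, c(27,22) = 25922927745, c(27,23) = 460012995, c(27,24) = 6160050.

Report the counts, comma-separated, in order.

207912996295875, 4539323721075

r28: T_28,21=27×1145254303050+40681506808800=71603372991150; T_28,22=27×25922927745+1145254303050=1845173352165; T_28,23=27×460012995+25922927745=38343278610; T_28,24=27×6160050+460012995=626334345
r29: T_29,22=28×1845173352165+71603372991150=123268226851770; T_29,23=28×38343278610+1845173352165=2918785153245; T_29,24=28×626334345+38343278610=55880640270
r30: T_30,23=29×2918785153245+123268226851770=207912996295875; T_30,24=29×55880640270+2918785153245=4539323721075
Read c(30,23) = 207912996295875, c(30,24) = 4539323721075.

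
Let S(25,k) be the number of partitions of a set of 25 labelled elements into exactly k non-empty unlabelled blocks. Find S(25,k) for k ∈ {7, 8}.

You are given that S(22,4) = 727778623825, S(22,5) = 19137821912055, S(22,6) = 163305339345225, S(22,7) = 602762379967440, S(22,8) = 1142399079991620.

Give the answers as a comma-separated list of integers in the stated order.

227832482998716310, 690223721118368580

@23  (23,5):19137821912055·5+727778623825→96416888184100, (23,6):163305339345225·6+19137821912055→998969857983405, (23,7):602762379967440·7+163305339345225→4382641999117305, (23,8):1142399079991620·8+602762379967440→9741955019900400
@24  (24,6):998969857983405·6+96416888184100→6090236036084530, (24,7):4382641999117305·7+998969857983405→31677463851804540, (24,8):9741955019900400·8+4382641999117305→82318282158320505
@25  (25,7):31677463851804540·7+6090236036084530→227832482998716310, (25,8):82318282158320505·8+31677463851804540→690223721118368580
Read S(25,7) = 227832482998716310, S(25,8) = 690223721118368580.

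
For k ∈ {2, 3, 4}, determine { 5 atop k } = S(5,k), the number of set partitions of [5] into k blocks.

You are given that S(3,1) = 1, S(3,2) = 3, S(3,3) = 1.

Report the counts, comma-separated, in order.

15, 25, 10

[4] T[4,1]:1*1+0=1 · T[4,2]:2*3+1=7 · T[4,3]:3*1+3=6 · T[4,4]:4*0+1=1
[5] T[5,2]:2*7+1=15 · T[5,3]:3*6+7=25 · T[5,4]:4*1+6=10
Read S(5,2) = 15, S(5,3) = 25, S(5,4) = 10.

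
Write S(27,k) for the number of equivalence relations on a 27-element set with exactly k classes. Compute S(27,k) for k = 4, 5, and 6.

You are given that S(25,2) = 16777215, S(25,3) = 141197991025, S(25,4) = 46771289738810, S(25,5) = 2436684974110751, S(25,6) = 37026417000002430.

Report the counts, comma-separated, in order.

i=26: T(26,3)=16777215+3·141197991025=423610750290 | T(26,4)=141197991025+4·46771289738810=187226356946265 | T(26,5)=46771289738810+5·2436684974110751=12230196160292565 | T(26,6)=2436684974110751+6·37026417000002430=224595186974125331
i=27: T(27,4)=423610750290+4·187226356946265=749329038535350 | T(27,5)=187226356946265+5·12230196160292565=61338207158409090 | T(27,6)=12230196160292565+6·224595186974125331=1359801318005044551
Read S(27,4) = 749329038535350, S(27,5) = 61338207158409090, S(27,6) = 1359801318005044551.

749329038535350, 61338207158409090, 1359801318005044551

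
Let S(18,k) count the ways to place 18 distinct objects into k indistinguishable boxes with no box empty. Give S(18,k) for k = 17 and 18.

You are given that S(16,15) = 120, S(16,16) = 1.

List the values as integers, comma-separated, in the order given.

i=17: T(17,16)=120+16·1=136 | T(17,17)=1+17·0=1
i=18: T(18,17)=136+17·1=153 | T(18,18)=1+18·0=1
Read S(18,17) = 153, S(18,18) = 1.

153, 1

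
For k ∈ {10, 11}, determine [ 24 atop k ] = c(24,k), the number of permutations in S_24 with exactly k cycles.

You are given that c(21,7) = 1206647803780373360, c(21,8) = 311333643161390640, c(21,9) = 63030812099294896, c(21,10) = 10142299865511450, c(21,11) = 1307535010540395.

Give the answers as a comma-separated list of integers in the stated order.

row 22: T[22][8]=21·311333643161390640+1206647803780373360=7744654310169576800  T[22][9]=21·63030812099294896+311333643161390640=1634980697246583456  T[22][10]=21·10142299865511450+63030812099294896=276019109275035346  T[22][11]=21·1307535010540395+10142299865511450=37600535086859745
row 23: T[23][9]=22·1634980697246583456+7744654310169576800=43714229649594412832  T[23][10]=22·276019109275035346+1634980697246583456=7707401101297361068  T[23][11]=22·37600535086859745+276019109275035346=1103230881185949736
row 24: T[24][10]=23·7707401101297361068+43714229649594412832=220984454979433717396  T[24][11]=23·1103230881185949736+7707401101297361068=33081711368574204996
Read c(24,10) = 220984454979433717396, c(24,11) = 33081711368574204996.

220984454979433717396, 33081711368574204996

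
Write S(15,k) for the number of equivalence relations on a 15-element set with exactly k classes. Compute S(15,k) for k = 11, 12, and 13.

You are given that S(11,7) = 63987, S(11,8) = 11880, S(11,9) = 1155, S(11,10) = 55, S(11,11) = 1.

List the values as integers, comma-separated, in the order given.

1479478, 106470, 4550

row 12: T[12][8]=8·11880+63987=159027  T[12][9]=9·1155+11880=22275  T[12][10]=10·55+1155=1705  T[12][11]=11·1+55=66  T[12][12]=12·0+1=1
row 13: T[13][9]=9·22275+159027=359502  T[13][10]=10·1705+22275=39325  T[13][11]=11·66+1705=2431  T[13][12]=12·1+66=78  T[13][13]=13·0+1=1
row 14: T[14][10]=10·39325+359502=752752  T[14][11]=11·2431+39325=66066  T[14][12]=12·78+2431=3367  T[14][13]=13·1+78=91
row 15: T[15][11]=11·66066+752752=1479478  T[15][12]=12·3367+66066=106470  T[15][13]=13·91+3367=4550
Read S(15,11) = 1479478, S(15,12) = 106470, S(15,13) = 4550.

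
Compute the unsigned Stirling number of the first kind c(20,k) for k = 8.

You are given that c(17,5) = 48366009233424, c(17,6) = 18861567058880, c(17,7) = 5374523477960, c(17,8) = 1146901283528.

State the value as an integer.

row 18: T[18][6]=17·18861567058880+48366009233424=369012649234384  T[18][7]=17·5374523477960+18861567058880=110228466184200  T[18][8]=17·1146901283528+5374523477960=24871845297936
row 19: T[19][7]=18·110228466184200+369012649234384=2353125040549984  T[19][8]=18·24871845297936+110228466184200=557921681547048
row 20: T[20][8]=19·557921681547048+2353125040549984=12953636989943896
Read c(20,8) = 12953636989943896.

12953636989943896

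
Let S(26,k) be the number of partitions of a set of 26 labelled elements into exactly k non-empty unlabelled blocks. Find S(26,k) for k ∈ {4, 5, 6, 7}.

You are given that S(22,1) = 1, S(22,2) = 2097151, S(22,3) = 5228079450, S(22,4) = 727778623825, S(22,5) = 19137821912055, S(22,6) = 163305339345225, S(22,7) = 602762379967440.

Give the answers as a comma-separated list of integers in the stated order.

187226356946265, 12230196160292565, 224595186974125331, 1631853797991016600

i=23: T(23,1)=0+1·1=1 | T(23,2)=1+2·2097151=4194303 | T(23,3)=2097151+3·5228079450=15686335501 | T(23,4)=5228079450+4·727778623825=2916342574750 | T(23,5)=727778623825+5·19137821912055=96416888184100 | T(23,6)=19137821912055+6·163305339345225=998969857983405 | T(23,7)=163305339345225+7·602762379967440=4382641999117305
i=24: T(24,2)=1+2·4194303=8388607 | T(24,3)=4194303+3·15686335501=47063200806 | T(24,4)=15686335501+4·2916342574750=11681056634501 | T(24,5)=2916342574750+5·96416888184100=485000783495250 | T(24,6)=96416888184100+6·998969857983405=6090236036084530 | T(24,7)=998969857983405+7·4382641999117305=31677463851804540
i=25: T(25,3)=8388607+3·47063200806=141197991025 | T(25,4)=47063200806+4·11681056634501=46771289738810 | T(25,5)=11681056634501+5·485000783495250=2436684974110751 | T(25,6)=485000783495250+6·6090236036084530=37026417000002430 | T(25,7)=6090236036084530+7·31677463851804540=227832482998716310
i=26: T(26,4)=141197991025+4·46771289738810=187226356946265 | T(26,5)=46771289738810+5·2436684974110751=12230196160292565 | T(26,6)=2436684974110751+6·37026417000002430=224595186974125331 | T(26,7)=37026417000002430+7·227832482998716310=1631853797991016600
Read S(26,4) = 187226356946265, S(26,5) = 12230196160292565, S(26,6) = 224595186974125331, S(26,7) = 1631853797991016600.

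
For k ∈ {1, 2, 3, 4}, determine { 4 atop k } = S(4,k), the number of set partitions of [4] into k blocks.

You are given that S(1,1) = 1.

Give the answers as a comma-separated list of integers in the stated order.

1, 7, 6, 1

@2  (2,1):1·1+0→1, (2,2):0·2+1→1
@3  (3,1):1·1+0→1, (3,2):1·2+1→3, (3,3):0·3+1→1
@4  (4,1):1·1+0→1, (4,2):3·2+1→7, (4,3):1·3+3→6, (4,4):0·4+1→1
Read S(4,1) = 1, S(4,2) = 7, S(4,3) = 6, S(4,4) = 1.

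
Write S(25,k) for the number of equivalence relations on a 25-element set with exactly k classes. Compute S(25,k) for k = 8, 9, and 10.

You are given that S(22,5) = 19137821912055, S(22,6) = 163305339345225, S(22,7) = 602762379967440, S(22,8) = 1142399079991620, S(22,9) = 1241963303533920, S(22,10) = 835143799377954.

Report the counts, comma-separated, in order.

690223721118368580, 1167921451092973005, 1203163392175387500

[23] T[23,6]:6*163305339345225+19137821912055=998969857983405 · T[23,7]:7*602762379967440+163305339345225=4382641999117305 · T[23,8]:8*1142399079991620+602762379967440=9741955019900400 · T[23,9]:9*1241963303533920+1142399079991620=12320068811796900 · T[23,10]:10*835143799377954+1241963303533920=9593401297313460
[24] T[24,7]:7*4382641999117305+998969857983405=31677463851804540 · T[24,8]:8*9741955019900400+4382641999117305=82318282158320505 · T[24,9]:9*12320068811796900+9741955019900400=120622574326072500 · T[24,10]:10*9593401297313460+12320068811796900=108254081784931500
[25] T[25,8]:8*82318282158320505+31677463851804540=690223721118368580 · T[25,9]:9*120622574326072500+82318282158320505=1167921451092973005 · T[25,10]:10*108254081784931500+120622574326072500=1203163392175387500
Read S(25,8) = 690223721118368580, S(25,9) = 1167921451092973005, S(25,10) = 1203163392175387500.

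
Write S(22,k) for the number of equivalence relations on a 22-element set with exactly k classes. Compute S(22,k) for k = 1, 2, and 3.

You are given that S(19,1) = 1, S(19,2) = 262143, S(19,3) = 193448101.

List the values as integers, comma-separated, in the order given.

1, 2097151, 5228079450

row 20: T[20][1]=1·1+0=1  T[20][2]=2·262143+1=524287  T[20][3]=3·193448101+262143=580606446
row 21: T[21][1]=1·1+0=1  T[21][2]=2·524287+1=1048575  T[21][3]=3·580606446+524287=1742343625
row 22: T[22][1]=1·1+0=1  T[22][2]=2·1048575+1=2097151  T[22][3]=3·1742343625+1048575=5228079450
Read S(22,1) = 1, S(22,2) = 2097151, S(22,3) = 5228079450.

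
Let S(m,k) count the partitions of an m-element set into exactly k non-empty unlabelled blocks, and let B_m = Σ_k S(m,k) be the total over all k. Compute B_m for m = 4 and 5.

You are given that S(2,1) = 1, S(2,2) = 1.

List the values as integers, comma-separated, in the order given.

15, 52

r3: T_3,1=1×1+0=1; T_3,2=2×1+1=3; T_3,3=3×0+1=1
r4: T_4,1=1×1+0=1; T_4,2=2×3+1=7; T_4,3=3×1+3=6; T_4,4=4×0+1=1
r5: T_5,1=1×1+0=1; T_5,2=2×7+1=15; T_5,3=3×6+7=25; T_5,4=4×1+6=10; T_5,5=5×0+1=1
B_4 = ΣS(4,k) = 1+7+6+1 = 15
B_5 = ΣS(5,k) = 1+15+25+10+1 = 52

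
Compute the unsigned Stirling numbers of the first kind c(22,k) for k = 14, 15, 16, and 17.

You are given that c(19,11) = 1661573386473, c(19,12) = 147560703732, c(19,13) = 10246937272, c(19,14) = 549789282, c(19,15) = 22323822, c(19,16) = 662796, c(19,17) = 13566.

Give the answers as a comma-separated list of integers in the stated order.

27188611869881, 1599718388730, 75289668850, 2792167686

r20: T_20,12=19×147560703732+1661573386473=4465226757381; T_20,13=19×10246937272+147560703732=342252511900; T_20,14=19×549789282+10246937272=20692933630; T_20,15=19×22323822+549789282=973941900; T_20,16=19×662796+22323822=34916946; T_20,17=19×13566+662796=920550
r21: T_21,13=20×342252511900+4465226757381=11310276995381; T_21,14=20×20692933630+342252511900=756111184500; T_21,15=20×973941900+20692933630=40171771630; T_21,16=20×34916946+973941900=1672280820; T_21,17=20×920550+34916946=53327946
r22: T_22,14=21×756111184500+11310276995381=27188611869881; T_22,15=21×40171771630+756111184500=1599718388730; T_22,16=21×1672280820+40171771630=75289668850; T_22,17=21×53327946+1672280820=2792167686
Read c(22,14) = 27188611869881, c(22,15) = 1599718388730, c(22,16) = 75289668850, c(22,17) = 2792167686.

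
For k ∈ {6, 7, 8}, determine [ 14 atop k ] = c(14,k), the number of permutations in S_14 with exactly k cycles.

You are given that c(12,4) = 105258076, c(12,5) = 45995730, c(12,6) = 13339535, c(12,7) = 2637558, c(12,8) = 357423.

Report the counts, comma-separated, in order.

row 13: T[13][5]=12·45995730+105258076=657206836  T[13][6]=12·13339535+45995730=206070150  T[13][7]=12·2637558+13339535=44990231  T[13][8]=12·357423+2637558=6926634
row 14: T[14][6]=13·206070150+657206836=3336118786  T[14][7]=13·44990231+206070150=790943153  T[14][8]=13·6926634+44990231=135036473
Read c(14,6) = 3336118786, c(14,7) = 790943153, c(14,8) = 135036473.

3336118786, 790943153, 135036473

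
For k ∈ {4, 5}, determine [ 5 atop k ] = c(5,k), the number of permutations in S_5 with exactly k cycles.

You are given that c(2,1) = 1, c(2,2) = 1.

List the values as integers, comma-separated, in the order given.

i=3: T(3,2)=1+2·1=3 | T(3,3)=1+2·0=1
i=4: T(4,3)=3+3·1=6 | T(4,4)=1+3·0=1
i=5: T(5,4)=6+4·1=10 | T(5,5)=1+4·0=1
Read c(5,4) = 10, c(5,5) = 1.

10, 1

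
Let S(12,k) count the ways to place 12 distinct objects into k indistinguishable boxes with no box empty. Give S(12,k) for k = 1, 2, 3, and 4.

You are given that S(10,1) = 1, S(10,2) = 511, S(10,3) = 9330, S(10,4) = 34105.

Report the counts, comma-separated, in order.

i=11: T(11,1)=0+1·1=1 | T(11,2)=1+2·511=1023 | T(11,3)=511+3·9330=28501 | T(11,4)=9330+4·34105=145750
i=12: T(12,1)=0+1·1=1 | T(12,2)=1+2·1023=2047 | T(12,3)=1023+3·28501=86526 | T(12,4)=28501+4·145750=611501
Read S(12,1) = 1, S(12,2) = 2047, S(12,3) = 86526, S(12,4) = 611501.

1, 2047, 86526, 611501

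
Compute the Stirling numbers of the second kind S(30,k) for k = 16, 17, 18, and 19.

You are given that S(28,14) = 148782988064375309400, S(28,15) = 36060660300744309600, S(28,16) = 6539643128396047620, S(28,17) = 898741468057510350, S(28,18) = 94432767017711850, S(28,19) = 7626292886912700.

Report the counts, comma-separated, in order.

2940812098256837097720, 511605167806434372210, 68591811024147549270, 7145845579888333500

i=29: T(29,15)=148782988064375309400+15·36060660300744309600=689692892575539953400 | T(29,16)=36060660300744309600+16·6539643128396047620=140694950355081071520 | T(29,17)=6539643128396047620+17·898741468057510350=21818248085373723570 | T(29,18)=898741468057510350+18·94432767017711850=2598531274376323650 | T(29,19)=94432767017711850+19·7626292886912700=239332331869053150
i=30: T(30,16)=689692892575539953400+16·140694950355081071520=2940812098256837097720 | T(30,17)=140694950355081071520+17·21818248085373723570=511605167806434372210 | T(30,18)=21818248085373723570+18·2598531274376323650=68591811024147549270 | T(30,19)=2598531274376323650+19·239332331869053150=7145845579888333500
Read S(30,16) = 2940812098256837097720, S(30,17) = 511605167806434372210, S(30,18) = 68591811024147549270, S(30,19) = 7145845579888333500.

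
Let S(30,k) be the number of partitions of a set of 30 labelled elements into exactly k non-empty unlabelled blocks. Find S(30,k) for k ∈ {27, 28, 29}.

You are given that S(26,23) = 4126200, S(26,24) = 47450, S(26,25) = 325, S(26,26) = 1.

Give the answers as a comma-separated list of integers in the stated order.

[27] T[27,24]:24*47450+4126200=5265000 · T[27,25]:25*325+47450=55575 · T[27,26]:26*1+325=351 · T[27,27]:27*0+1=1
[28] T[28,25]:25*55575+5265000=6654375 · T[28,26]:26*351+55575=64701 · T[28,27]:27*1+351=378 · T[28,28]:28*0+1=1
[29] T[29,26]:26*64701+6654375=8336601 · T[29,27]:27*378+64701=74907 · T[29,28]:28*1+378=406 · T[29,29]:29*0+1=1
[30] T[30,27]:27*74907+8336601=10359090 · T[30,28]:28*406+74907=86275 · T[30,29]:29*1+406=435
Read S(30,27) = 10359090, S(30,28) = 86275, S(30,29) = 435.

10359090, 86275, 435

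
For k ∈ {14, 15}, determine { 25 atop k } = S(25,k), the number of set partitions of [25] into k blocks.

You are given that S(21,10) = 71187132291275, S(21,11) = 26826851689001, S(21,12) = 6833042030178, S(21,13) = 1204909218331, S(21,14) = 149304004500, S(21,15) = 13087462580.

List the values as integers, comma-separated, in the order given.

[22] T[22,11]:11*26826851689001+71187132291275=366282500870286 · T[22,12]:12*6833042030178+26826851689001=108823356051137 · T[22,13]:13*1204909218331+6833042030178=22496861868481 · T[22,14]:14*149304004500+1204909218331=3295165281331 · T[22,15]:15*13087462580+149304004500=345615943200
[23] T[23,12]:12*108823356051137+366282500870286=1672162773483930 · T[23,13]:13*22496861868481+108823356051137=401282560341390 · T[23,14]:14*3295165281331+22496861868481=68629175807115 · T[23,15]:15*345615943200+3295165281331=8479404429331
[24] T[24,13]:13*401282560341390+1672162773483930=6888836057922000 · T[24,14]:14*68629175807115+401282560341390=1362091021641000 · T[24,15]:15*8479404429331+68629175807115=195820242247080
[25] T[25,14]:14*1362091021641000+6888836057922000=25958110360896000 · T[25,15]:15*195820242247080+1362091021641000=4299394655347200
Read S(25,14) = 25958110360896000, S(25,15) = 4299394655347200.

25958110360896000, 4299394655347200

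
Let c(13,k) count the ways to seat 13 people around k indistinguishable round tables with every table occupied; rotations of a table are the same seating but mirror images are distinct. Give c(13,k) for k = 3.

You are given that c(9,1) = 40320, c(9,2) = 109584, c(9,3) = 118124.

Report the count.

1931559552

row 10: T[10][1]=9·40320+0=362880  T[10][2]=9·109584+40320=1026576  T[10][3]=9·118124+109584=1172700
row 11: T[11][1]=10·362880+0=3628800  T[11][2]=10·1026576+362880=10628640  T[11][3]=10·1172700+1026576=12753576
row 12: T[12][2]=11·10628640+3628800=120543840  T[12][3]=11·12753576+10628640=150917976
row 13: T[13][3]=12·150917976+120543840=1931559552
Read c(13,3) = 1931559552.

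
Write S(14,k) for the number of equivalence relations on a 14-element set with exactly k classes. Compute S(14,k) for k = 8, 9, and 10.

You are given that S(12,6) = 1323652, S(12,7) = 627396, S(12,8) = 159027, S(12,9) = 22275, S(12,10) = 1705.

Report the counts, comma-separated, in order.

20912320, 5135130, 752752

@13  (13,7):627396·7+1323652→5715424, (13,8):159027·8+627396→1899612, (13,9):22275·9+159027→359502, (13,10):1705·10+22275→39325
@14  (14,8):1899612·8+5715424→20912320, (14,9):359502·9+1899612→5135130, (14,10):39325·10+359502→752752
Read S(14,8) = 20912320, S(14,9) = 5135130, S(14,10) = 752752.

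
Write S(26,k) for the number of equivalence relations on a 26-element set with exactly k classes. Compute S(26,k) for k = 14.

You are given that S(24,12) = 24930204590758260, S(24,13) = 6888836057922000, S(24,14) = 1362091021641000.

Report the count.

477898618396288260

[25] T[25,13]:13*6888836057922000+24930204590758260=114485073343744260 · T[25,14]:14*1362091021641000+6888836057922000=25958110360896000
[26] T[26,14]:14*25958110360896000+114485073343744260=477898618396288260
Read S(26,14) = 477898618396288260.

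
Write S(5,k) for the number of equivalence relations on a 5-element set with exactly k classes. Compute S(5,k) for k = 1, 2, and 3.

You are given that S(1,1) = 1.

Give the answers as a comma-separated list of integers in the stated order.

1, 15, 25

i=2: T(2,1)=0+1·1=1 | T(2,2)=1+2·0=1
i=3: T(3,1)=0+1·1=1 | T(3,2)=1+2·1=3 | T(3,3)=1+3·0=1
i=4: T(4,1)=0+1·1=1 | T(4,2)=1+2·3=7 | T(4,3)=3+3·1=6
i=5: T(5,1)=0+1·1=1 | T(5,2)=1+2·7=15 | T(5,3)=7+3·6=25
Read S(5,1) = 1, S(5,2) = 15, S(5,3) = 25.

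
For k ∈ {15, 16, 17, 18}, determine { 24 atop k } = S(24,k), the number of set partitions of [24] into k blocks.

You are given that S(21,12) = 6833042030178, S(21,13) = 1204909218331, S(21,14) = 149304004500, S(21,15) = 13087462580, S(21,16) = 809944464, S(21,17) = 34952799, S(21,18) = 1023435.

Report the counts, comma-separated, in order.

i=22: T(22,13)=6833042030178+13·1204909218331=22496861868481 | T(22,14)=1204909218331+14·149304004500=3295165281331 | T(22,15)=149304004500+15·13087462580=345615943200 | T(22,16)=13087462580+16·809944464=26046574004 | T(22,17)=809944464+17·34952799=1404142047 | T(22,18)=34952799+18·1023435=53374629
i=23: T(23,14)=22496861868481+14·3295165281331=68629175807115 | T(23,15)=3295165281331+15·345615943200=8479404429331 | T(23,16)=345615943200+16·26046574004=762361127264 | T(23,17)=26046574004+17·1404142047=49916988803 | T(23,18)=1404142047+18·53374629=2364885369
i=24: T(24,15)=68629175807115+15·8479404429331=195820242247080 | T(24,16)=8479404429331+16·762361127264=20677182465555 | T(24,17)=762361127264+17·49916988803=1610949936915 | T(24,18)=49916988803+18·2364885369=92484925445
Read S(24,15) = 195820242247080, S(24,16) = 20677182465555, S(24,17) = 1610949936915, S(24,18) = 92484925445.

195820242247080, 20677182465555, 1610949936915, 92484925445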